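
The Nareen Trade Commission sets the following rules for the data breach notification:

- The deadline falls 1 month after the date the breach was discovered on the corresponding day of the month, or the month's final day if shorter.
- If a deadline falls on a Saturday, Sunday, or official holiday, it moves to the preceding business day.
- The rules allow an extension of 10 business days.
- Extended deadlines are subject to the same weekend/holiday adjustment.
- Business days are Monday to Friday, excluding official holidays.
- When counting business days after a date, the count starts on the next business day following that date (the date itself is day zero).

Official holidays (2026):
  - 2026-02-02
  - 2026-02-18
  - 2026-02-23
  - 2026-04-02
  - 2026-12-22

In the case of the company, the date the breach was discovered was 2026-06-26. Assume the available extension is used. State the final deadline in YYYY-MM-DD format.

2026-08-07

1 month after 2026-06-26, on the same day of the month, is 2026-07-26.
2026-07-26 is a Sunday, so it moves to the preceding business day, 2026-07-24 (Friday).
Applying the 10-business-day extension: 10 business days after 2026-07-24 is 2026-08-07.
2026-08-07 (Friday) is already a business day.
So the filing is due 2026-08-07.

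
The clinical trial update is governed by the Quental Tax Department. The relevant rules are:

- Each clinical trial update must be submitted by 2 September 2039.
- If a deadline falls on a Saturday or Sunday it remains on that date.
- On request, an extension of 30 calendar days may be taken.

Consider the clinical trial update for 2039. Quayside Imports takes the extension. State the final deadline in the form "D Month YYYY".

2 October 2039

The statutory due date is 2 September 2039.
2 September 2039 is a Friday; no weekend or holiday adjustment applies.
Applying the 30-calendar-day extension: 2 September 2039 + 30 days = 2 October 2039.
No adjustment is made for weekends or holidays, so 2 October 2039 stands.
Final deadline: 2 October 2039.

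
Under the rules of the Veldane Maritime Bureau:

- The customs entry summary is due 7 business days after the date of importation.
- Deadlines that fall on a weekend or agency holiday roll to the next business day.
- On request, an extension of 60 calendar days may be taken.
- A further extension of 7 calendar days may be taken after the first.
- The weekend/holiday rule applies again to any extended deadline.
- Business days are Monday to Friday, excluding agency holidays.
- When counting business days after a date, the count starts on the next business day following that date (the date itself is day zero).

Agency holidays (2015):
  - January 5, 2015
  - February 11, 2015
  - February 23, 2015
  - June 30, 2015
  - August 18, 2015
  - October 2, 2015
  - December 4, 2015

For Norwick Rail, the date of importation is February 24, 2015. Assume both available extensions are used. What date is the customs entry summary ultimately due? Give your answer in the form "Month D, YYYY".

May 11, 2015

7 business days after February 24, 2015, excluding weekends and holidays, is March 5, 2015.
March 5, 2015 is a Thursday and not a listed holiday, so it stands.
Applying the 60-calendar-day extension: March 5, 2015 + 60 days = May 4, 2015.
May 4, 2015 is a Monday and not a listed holiday, so it stands.
With the 7-day extension, May 4, 2015 becomes May 11, 2015.
May 11, 2015 is a Monday and not a listed holiday, so it stands.
So the filing is due May 11, 2015.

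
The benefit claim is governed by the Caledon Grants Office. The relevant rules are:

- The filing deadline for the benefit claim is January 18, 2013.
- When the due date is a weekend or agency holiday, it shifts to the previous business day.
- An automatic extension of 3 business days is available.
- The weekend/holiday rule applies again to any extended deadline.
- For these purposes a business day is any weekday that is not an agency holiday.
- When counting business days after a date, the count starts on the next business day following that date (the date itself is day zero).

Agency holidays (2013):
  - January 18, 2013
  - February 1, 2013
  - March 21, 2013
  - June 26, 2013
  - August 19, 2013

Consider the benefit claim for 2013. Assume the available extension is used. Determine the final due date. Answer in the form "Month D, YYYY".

January 23, 2013

Start from the fixed due date, January 18, 2013.
January 18, 2013 is a listed holiday; the preceding business day is January 17, 2013 (Thursday).
The 3-business-day extension runs from January 17, 2013 to January 23, 2013.
January 23, 2013 (Wednesday) is already a business day.
So the filing is due January 23, 2013.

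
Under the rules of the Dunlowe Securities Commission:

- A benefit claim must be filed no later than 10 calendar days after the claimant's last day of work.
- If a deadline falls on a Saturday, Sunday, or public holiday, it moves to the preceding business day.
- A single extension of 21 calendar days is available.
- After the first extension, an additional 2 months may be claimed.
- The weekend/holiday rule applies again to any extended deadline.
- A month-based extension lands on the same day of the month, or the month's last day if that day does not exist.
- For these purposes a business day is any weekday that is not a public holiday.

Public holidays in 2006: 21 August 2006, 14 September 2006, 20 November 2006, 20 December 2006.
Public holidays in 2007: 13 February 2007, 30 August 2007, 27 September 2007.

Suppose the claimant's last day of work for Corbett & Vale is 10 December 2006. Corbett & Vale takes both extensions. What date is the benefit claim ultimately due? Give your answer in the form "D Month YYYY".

9 March 2007

From 10 December 2006, 10 calendar days later is 20 December 2006.
20 December 2006 is a listed holiday, so it moves to the preceding business day, 19 December 2006 (Tuesday).
With the 21-day extension, 19 December 2006 becomes 9 January 2007.
9 January 2007 falls on a Tuesday, which is a business day, so no adjustment is needed.
Add 2 months to 9 January 2007: 9 March 2007.
Since 9 March 2007 is a Friday and not a holiday, the date is unchanged.
The final due date is 9 March 2007.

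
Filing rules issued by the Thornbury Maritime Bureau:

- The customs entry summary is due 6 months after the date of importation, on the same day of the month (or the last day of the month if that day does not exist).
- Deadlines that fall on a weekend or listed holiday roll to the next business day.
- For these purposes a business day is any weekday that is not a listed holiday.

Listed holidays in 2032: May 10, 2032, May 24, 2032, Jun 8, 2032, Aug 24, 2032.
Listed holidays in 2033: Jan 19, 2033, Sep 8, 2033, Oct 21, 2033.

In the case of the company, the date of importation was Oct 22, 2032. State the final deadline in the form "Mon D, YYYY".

Apr 22, 2033

6 months from Oct 22, 2032 is Apr 22, 2033.
Apr 22, 2033 is a Friday and not a listed holiday, so it stands.
So the filing is due Apr 22, 2033.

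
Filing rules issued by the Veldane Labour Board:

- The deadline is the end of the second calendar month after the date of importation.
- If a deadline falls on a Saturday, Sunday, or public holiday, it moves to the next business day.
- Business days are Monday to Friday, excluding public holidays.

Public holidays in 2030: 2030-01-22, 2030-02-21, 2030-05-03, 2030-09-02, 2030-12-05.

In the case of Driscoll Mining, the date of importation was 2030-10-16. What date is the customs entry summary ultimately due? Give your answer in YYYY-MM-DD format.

2030-12-31

The second month after 2030-10-16 is December 2030, whose last day is 2030-12-31.
2030-12-31 (Tuesday) is already a business day.
Final deadline: 2030-12-31.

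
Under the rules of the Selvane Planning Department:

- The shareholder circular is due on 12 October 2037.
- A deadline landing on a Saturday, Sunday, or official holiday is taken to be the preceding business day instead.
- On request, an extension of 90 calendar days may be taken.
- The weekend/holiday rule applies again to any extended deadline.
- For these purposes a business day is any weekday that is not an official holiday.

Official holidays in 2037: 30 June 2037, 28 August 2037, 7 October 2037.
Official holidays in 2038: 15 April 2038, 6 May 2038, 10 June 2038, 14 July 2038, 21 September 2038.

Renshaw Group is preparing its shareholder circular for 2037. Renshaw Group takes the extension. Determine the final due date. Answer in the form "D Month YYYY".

The statutory due date is 12 October 2037.
12 October 2037 (Monday) is already a business day.
The 90-calendar-day extension moves the deadline from 12 October 2037 to 10 January 2038.
10 January 2038 is a Sunday, so it moves to the preceding business day, 8 January 2038 (Friday).
Deadline: 8 January 2038.

8 January 2038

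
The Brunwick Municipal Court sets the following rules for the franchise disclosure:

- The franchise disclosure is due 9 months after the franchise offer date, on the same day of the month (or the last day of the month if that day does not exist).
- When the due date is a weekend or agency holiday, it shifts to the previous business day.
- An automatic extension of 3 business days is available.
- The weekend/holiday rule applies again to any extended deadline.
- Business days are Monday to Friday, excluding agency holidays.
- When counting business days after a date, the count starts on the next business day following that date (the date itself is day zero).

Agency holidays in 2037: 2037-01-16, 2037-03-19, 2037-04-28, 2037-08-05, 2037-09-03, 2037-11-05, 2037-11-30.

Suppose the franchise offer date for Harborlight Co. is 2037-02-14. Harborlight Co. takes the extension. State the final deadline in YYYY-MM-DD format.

2037-11-18

9 months from 2037-02-14 is 2037-11-14.
Because 2037-11-14 is a Saturday, the deadline becomes 2037-11-13 (Friday).
Counting 3 further business days from 2037-11-13 reaches 2037-11-18.
2037-11-18 falls on a Wednesday, which is a business day, so no adjustment is needed.
The final due date is 2037-11-18.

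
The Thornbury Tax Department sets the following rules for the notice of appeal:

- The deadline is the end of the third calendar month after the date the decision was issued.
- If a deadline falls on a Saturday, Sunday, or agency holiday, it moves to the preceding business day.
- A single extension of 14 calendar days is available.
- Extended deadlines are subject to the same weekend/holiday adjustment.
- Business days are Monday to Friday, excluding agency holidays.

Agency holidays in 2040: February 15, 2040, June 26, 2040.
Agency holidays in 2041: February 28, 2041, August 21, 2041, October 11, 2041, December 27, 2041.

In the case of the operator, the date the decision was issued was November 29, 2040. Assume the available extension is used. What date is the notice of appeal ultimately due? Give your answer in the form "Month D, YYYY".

3 months after November 29, 2040 falls in February 2041; the last day of that month is February 28, 2041.
Because February 28, 2041 is a listed holiday, the deadline becomes February 27, 2041 (Wednesday).
The 14-calendar-day extension moves the deadline from February 27, 2041 to March 13, 2041.
March 13, 2041 is a Wednesday and not a listed holiday, so it stands.
So the filing is due March 13, 2041.

March 13, 2041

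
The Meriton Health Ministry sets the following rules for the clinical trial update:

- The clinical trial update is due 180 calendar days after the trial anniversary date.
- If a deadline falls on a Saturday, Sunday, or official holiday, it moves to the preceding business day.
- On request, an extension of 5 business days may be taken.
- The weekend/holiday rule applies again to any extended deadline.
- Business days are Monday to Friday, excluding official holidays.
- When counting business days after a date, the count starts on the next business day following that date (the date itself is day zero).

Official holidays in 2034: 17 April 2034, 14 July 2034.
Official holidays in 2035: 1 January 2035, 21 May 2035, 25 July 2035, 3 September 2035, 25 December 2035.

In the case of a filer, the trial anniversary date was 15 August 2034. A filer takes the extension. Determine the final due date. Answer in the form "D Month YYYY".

180 calendar days after 15 August 2034 is 11 February 2035.
11 February 2035 is a Sunday, so it moves to the preceding business day, 9 February 2035 (Friday).
The 5-business-day extension runs from 9 February 2035 to 16 February 2035.
16 February 2035 (Friday) is already a business day.
Final deadline: 16 February 2035.

16 February 2035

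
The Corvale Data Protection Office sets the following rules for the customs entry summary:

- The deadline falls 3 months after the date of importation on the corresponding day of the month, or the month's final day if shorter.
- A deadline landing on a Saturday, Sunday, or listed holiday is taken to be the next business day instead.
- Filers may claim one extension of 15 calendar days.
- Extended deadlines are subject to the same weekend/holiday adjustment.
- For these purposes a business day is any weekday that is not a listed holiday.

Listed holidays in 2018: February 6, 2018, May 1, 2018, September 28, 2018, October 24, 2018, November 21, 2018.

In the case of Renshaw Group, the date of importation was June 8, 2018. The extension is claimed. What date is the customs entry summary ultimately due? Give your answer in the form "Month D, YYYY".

September 25, 2018

3 months after June 8, 2018, on the same day of the month, is September 8, 2018.
Because September 8, 2018 is a Saturday, the deadline becomes September 10, 2018 (Monday).
With the 15-day extension, September 10, 2018 becomes September 25, 2018.
Since September 25, 2018 is a Tuesday and not a holiday, the date is unchanged.
Final deadline: September 25, 2018.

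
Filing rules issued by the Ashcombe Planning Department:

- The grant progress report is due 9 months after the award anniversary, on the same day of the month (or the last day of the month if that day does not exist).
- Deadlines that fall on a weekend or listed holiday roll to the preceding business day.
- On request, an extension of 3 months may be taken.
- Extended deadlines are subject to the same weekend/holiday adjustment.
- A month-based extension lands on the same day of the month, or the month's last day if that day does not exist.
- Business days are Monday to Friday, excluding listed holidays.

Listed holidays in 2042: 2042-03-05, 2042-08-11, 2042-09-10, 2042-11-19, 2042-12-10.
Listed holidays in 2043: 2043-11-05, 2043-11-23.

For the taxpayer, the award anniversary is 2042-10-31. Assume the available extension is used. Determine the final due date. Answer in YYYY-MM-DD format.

2043-10-30

9 months from 2042-10-31 is 2043-07-31.
2043-07-31 is a Friday and not a listed holiday, so it stands.
The 3 months extension carries 2043-07-31 to 2043-10-31.
Because 2043-10-31 is a Saturday, the deadline becomes 2043-10-30 (Friday).
Final deadline: 2043-10-30.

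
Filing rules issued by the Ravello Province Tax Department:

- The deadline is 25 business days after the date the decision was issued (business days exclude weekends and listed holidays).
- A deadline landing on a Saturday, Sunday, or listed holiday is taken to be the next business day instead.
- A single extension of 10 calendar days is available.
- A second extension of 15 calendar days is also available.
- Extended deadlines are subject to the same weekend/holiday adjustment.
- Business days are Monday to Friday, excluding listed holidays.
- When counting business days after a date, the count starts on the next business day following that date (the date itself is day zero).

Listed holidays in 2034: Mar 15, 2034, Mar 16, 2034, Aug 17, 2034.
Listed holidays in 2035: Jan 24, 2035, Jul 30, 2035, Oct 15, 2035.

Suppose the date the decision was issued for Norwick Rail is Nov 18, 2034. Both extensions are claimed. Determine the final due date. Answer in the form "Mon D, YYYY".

Starting the day after Nov 18, 2034 and counting 25 business days lands on Dec 22, 2034.
Dec 22, 2034 (Friday) is already a business day.
With the 10-day extension, Dec 22, 2034 becomes Jan 1, 2035.
Jan 1, 2035 falls on a Monday, which is a business day, so no adjustment is needed.
With the 15-day extension, Jan 1, 2035 becomes Jan 16, 2035.
Since Jan 16, 2035 is a Tuesday and not a holiday, the date is unchanged.
So the filing is due Jan 16, 2035.

Jan 16, 2035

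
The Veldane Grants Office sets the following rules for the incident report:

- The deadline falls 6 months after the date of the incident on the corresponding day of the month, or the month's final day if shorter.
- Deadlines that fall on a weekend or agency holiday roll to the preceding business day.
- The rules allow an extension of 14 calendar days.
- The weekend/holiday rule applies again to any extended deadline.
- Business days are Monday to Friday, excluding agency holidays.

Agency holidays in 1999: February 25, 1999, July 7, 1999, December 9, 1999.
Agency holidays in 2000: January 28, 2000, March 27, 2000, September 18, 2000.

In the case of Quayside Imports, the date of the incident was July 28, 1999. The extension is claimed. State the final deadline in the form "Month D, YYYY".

February 10, 2000

Moving 6 months forward from July 28, 1999 on the corresponding day gives January 28, 2000.
January 28, 2000 is a listed holiday; the preceding business day is January 27, 2000 (Thursday).
With the 14-day extension, January 27, 2000 becomes February 10, 2000.
Since February 10, 2000 is a Thursday and not a holiday, the date is unchanged.
So the filing is due February 10, 2000.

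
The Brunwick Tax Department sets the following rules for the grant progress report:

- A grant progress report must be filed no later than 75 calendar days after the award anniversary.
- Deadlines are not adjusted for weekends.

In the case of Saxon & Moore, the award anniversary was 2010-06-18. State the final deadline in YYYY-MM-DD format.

2010-09-01

Adding 75 calendar days to 2010-06-18 gives 2010-09-01.
2010-09-01 falls on a Wednesday. The rules make no weekend/holiday allowance, so it remains 2010-09-01.
The final due date is 2010-09-01.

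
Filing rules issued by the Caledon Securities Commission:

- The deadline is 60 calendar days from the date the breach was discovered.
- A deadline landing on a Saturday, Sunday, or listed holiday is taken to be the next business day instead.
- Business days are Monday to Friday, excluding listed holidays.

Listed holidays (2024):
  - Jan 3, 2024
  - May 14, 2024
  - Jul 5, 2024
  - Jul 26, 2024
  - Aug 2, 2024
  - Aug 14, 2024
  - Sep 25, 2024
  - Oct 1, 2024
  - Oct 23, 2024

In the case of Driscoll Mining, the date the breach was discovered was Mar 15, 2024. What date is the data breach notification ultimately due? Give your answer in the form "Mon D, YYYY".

Trigger date Mar 15, 2024 + 60 calendar days = May 14, 2024.
May 14, 2024 is a listed holiday; the next business day is May 15, 2024 (Wednesday).
So the filing is due May 15, 2024.

May 15, 2024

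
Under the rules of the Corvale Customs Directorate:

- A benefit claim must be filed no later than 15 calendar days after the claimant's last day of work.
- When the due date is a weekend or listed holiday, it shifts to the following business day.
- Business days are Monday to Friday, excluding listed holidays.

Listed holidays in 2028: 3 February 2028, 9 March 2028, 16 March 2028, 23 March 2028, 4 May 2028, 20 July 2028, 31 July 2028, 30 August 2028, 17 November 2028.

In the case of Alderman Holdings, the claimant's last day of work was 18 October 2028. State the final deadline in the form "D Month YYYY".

Adding 15 calendar days to 18 October 2028 gives 2 November 2028.
Since 2 November 2028 is a Thursday and not a holiday, the date is unchanged.
Final deadline: 2 November 2028.

2 November 2028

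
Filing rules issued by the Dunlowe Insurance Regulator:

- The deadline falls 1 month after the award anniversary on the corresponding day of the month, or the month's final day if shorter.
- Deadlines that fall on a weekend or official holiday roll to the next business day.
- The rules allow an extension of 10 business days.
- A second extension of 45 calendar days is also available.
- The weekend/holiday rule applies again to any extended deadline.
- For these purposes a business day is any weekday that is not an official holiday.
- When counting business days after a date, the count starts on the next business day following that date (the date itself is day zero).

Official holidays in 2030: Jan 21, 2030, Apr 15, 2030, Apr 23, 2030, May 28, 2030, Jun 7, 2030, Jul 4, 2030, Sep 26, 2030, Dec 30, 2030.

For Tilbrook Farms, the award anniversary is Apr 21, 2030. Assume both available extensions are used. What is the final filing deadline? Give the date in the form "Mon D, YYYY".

1 month after Apr 21, 2030, on the same day of the month, is May 21, 2030.
Since May 21, 2030 is a Tuesday and not a holiday, the date is unchanged.
The 10-business-day extension runs from May 21, 2030 to Jun 5, 2030.
Jun 5, 2030 (Wednesday) is already a business day.
With the 45-day extension, Jun 5, 2030 becomes Jul 20, 2030.
Jul 20, 2030 falls on a Saturday. Rolling to the next business day gives Jul 22, 2030, a Monday.
The final due date is Jul 22, 2030.

Jul 22, 2030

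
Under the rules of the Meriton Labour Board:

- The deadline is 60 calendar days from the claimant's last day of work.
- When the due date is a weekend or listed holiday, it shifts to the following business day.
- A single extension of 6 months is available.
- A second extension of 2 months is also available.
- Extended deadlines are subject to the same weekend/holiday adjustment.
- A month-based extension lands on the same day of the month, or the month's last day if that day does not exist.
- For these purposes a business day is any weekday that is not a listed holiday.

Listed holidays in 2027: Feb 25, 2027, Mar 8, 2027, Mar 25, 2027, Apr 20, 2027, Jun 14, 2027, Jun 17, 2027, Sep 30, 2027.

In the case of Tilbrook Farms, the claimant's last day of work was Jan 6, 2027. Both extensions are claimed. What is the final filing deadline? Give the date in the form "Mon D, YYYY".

From Jan 6, 2027, 60 calendar days later is Mar 7, 2027.
Mar 7, 2027 is a Sunday, so it moves to the next business day, Mar 9, 2027 (Tuesday).
Add 6 months to Mar 9, 2027: Sep 9, 2027.
Since Sep 9, 2027 is a Thursday and not a holiday, the date is unchanged.
The 2 months extension carries Sep 9, 2027 to Nov 9, 2027.
Nov 9, 2027 is a Tuesday and not a listed holiday, so it stands.
Deadline: Nov 9, 2027.

Nov 9, 2027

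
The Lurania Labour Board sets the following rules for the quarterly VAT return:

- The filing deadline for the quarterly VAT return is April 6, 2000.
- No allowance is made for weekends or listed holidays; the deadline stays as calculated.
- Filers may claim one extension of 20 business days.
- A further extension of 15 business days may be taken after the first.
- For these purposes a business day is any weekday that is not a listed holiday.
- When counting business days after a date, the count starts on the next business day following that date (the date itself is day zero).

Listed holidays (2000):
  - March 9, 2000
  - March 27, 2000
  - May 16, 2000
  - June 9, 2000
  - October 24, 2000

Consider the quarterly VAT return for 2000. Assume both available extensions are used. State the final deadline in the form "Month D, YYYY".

The stated deadline is April 6, 2000.
No adjustment is made for weekends or holidays, so April 6, 2000 stands.
Applying the 20-business-day extension: 20 business days after April 6, 2000 is May 4, 2000.
No adjustment is made for weekends or holidays, so May 4, 2000 stands.
Counting 15 further business days from May 4, 2000 reaches May 26, 2000.
May 26, 2000 is a Friday; no weekend or holiday adjustment applies.
So the filing is due May 26, 2000.

May 26, 2000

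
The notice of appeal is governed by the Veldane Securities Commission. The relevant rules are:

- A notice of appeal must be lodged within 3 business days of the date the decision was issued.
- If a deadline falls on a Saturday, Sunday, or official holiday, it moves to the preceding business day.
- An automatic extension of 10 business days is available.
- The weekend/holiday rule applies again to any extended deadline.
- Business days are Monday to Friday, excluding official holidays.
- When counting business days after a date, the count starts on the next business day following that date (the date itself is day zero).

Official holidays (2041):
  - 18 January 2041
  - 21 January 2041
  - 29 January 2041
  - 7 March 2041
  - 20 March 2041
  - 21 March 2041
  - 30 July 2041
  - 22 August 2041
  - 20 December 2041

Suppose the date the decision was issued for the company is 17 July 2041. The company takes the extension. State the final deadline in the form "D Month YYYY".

Counting 3 business days after 17 July 2041 (skipping weekends and listed holidays) reaches 22 July 2041.
22 July 2041 (Monday) is already a business day.
Applying the 10-business-day extension: 10 business days after 22 July 2041 is 6 August 2041.
6 August 2041 falls on a Tuesday, which is a business day, so no adjustment is needed.
Deadline: 6 August 2041.

6 August 2041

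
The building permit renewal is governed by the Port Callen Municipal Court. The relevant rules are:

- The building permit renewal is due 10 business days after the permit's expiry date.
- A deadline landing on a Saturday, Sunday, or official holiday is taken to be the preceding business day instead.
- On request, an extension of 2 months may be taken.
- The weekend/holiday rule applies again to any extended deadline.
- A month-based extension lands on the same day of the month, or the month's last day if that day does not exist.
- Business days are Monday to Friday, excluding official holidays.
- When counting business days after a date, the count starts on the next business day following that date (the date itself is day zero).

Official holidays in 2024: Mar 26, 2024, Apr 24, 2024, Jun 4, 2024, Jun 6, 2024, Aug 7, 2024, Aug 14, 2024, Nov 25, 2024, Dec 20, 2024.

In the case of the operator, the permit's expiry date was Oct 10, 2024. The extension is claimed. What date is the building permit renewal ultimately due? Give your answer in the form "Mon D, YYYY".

10 business days after Oct 10, 2024, excluding weekends and holidays, is Oct 24, 2024.
Oct 24, 2024 falls on a Thursday, which is a business day, so no adjustment is needed.
Applying the 2 months extension: 2 months after Oct 24, 2024 is Dec 24, 2024.
Since Dec 24, 2024 is a Tuesday and not a holiday, the date is unchanged.
The final due date is Dec 24, 2024.

Dec 24, 2024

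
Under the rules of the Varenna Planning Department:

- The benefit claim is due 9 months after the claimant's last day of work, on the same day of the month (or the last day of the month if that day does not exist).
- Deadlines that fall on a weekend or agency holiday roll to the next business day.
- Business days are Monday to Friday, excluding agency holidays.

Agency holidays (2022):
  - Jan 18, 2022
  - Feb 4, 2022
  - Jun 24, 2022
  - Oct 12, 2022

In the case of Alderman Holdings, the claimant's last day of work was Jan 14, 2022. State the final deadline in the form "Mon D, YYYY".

Oct 14, 2022

9 months after Jan 14, 2022, on the same day of the month, is Oct 14, 2022.
Oct 14, 2022 falls on a Friday, which is a business day, so no adjustment is needed.
So the filing is due Oct 14, 2022.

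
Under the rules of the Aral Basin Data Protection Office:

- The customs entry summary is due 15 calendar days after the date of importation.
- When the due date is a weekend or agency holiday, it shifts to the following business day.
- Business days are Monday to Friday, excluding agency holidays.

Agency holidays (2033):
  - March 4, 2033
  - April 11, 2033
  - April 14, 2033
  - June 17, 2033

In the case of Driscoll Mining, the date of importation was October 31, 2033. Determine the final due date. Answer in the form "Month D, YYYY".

From October 31, 2033, 15 calendar days later is November 15, 2033.
Since November 15, 2033 is a Tuesday and not a holiday, the date is unchanged.
Final deadline: November 15, 2033.

November 15, 2033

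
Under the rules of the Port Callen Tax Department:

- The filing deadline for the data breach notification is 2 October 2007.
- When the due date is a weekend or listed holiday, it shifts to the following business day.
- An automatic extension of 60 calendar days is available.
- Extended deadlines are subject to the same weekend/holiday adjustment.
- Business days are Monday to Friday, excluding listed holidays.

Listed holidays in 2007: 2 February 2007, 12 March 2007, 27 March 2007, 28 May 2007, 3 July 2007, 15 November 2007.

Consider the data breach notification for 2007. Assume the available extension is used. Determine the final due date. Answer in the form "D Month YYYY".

3 December 2007

Start from the fixed due date, 2 October 2007.
2 October 2007 is a Tuesday and not a listed holiday, so it stands.
The 60-calendar-day extension moves the deadline from 2 October 2007 to 1 December 2007.
Because 1 December 2007 is a Saturday, the deadline becomes 3 December 2007 (Monday).
Deadline: 3 December 2007.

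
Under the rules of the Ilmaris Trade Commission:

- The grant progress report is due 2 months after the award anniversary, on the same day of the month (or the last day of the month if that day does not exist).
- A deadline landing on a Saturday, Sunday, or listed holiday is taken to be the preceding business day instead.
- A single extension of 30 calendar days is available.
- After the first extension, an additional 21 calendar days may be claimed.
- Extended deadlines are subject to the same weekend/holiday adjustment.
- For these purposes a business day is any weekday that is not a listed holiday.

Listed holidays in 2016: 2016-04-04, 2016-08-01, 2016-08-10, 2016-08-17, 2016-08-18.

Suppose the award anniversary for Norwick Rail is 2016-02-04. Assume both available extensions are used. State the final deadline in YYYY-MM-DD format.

2016-05-20

2 months from 2016-02-04 is 2016-04-04.
2016-04-04 is a listed holiday, so it moves to the preceding business day, 2016-04-01 (Friday).
The 30-calendar-day extension moves the deadline from 2016-04-01 to 2016-05-01.
2016-05-01 is a Sunday, so it moves to the preceding business day, 2016-04-29 (Friday).
With the 21-day extension, 2016-04-29 becomes 2016-05-20.
2016-05-20 is a Friday and not a listed holiday, so it stands.
So the filing is due 2016-05-20.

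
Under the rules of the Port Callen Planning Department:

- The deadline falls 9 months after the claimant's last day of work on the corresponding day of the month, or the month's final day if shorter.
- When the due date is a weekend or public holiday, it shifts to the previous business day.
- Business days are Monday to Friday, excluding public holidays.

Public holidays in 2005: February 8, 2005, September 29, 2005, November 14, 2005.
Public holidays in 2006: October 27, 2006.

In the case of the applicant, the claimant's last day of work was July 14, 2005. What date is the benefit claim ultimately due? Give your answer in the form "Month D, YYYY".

April 14, 2006

9 months after July 14, 2005, on the same day of the month, is April 14, 2006.
April 14, 2006 falls on a Friday, which is a business day, so no adjustment is needed.
The final due date is April 14, 2006.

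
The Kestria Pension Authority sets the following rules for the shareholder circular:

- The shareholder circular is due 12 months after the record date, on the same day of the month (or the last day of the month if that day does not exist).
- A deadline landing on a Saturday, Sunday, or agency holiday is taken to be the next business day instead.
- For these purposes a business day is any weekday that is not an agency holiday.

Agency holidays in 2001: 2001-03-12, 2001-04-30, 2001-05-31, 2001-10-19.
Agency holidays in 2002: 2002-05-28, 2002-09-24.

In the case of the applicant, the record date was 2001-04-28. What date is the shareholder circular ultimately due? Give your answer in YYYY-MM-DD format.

2002-04-29

12 months from 2001-04-28 is 2002-04-28.
2002-04-28 is a Sunday; the next business day is 2002-04-29 (Monday).
So the filing is due 2002-04-29.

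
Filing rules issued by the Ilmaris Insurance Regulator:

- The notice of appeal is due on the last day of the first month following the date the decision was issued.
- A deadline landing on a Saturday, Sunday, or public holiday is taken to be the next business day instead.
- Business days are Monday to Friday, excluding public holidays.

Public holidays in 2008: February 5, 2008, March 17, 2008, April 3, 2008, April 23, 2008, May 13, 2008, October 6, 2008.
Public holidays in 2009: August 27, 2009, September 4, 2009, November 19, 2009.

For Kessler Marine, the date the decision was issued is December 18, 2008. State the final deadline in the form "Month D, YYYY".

1 month after December 18, 2008 is January 2009; that month ends on January 31, 2009.
January 31, 2009 is a Saturday; the next business day is February 2, 2009 (Monday).
Final deadline: February 2, 2009.

February 2, 2009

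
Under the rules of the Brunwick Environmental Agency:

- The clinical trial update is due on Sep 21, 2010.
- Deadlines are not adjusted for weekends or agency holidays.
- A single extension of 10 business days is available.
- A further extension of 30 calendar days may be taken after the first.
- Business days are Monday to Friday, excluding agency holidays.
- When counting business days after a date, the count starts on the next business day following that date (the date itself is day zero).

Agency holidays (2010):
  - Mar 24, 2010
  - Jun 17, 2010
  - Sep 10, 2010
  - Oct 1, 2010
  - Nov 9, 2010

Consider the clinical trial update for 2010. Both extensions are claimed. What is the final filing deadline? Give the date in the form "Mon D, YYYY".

The stated deadline is Sep 21, 2010.
No adjustment is made for weekends or holidays, so Sep 21, 2010 stands.
Counting 10 further business days from Sep 21, 2010 reaches Oct 6, 2010.
No adjustment is made for weekends or holidays, so Oct 6, 2010 stands.
Add the 30 calendar-day extension to Oct 6, 2010: Nov 5, 2010.
Nov 5, 2010 falls on a Friday. The rules make no weekend/holiday allowance, so it remains Nov 5, 2010.
So the filing is due Nov 5, 2010.

Nov 5, 2010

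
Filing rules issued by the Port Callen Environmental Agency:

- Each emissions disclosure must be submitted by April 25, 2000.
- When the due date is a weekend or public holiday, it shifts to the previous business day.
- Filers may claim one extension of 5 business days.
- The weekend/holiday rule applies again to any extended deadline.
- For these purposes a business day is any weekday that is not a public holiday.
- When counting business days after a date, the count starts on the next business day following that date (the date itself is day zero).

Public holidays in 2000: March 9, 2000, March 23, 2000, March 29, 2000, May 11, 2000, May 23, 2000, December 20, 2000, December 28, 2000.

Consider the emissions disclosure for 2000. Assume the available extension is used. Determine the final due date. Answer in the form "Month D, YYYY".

The stated deadline is April 25, 2000.
April 25, 2000 is a Tuesday and not a listed holiday, so it stands.
The 5-business-day extension runs from April 25, 2000 to May 2, 2000.
May 2, 2000 is a Tuesday and not a listed holiday, so it stands.
So the filing is due May 2, 2000.

May 2, 2000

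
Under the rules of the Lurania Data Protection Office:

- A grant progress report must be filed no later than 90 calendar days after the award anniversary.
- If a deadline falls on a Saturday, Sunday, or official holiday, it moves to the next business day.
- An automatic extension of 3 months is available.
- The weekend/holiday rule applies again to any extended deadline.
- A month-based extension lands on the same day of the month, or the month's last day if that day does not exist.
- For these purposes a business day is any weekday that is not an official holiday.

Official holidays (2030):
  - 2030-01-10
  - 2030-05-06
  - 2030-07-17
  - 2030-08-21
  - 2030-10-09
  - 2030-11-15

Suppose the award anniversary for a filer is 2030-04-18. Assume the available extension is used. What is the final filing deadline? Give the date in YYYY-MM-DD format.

2030-10-18

From 2030-04-18, 90 calendar days later is 2030-07-17.
Because 2030-07-17 is a listed holiday, the deadline becomes 2030-07-18 (Thursday).
Add 3 months to 2030-07-18: 2030-10-18.
2030-10-18 falls on a Friday, which is a business day, so no adjustment is needed.
So the filing is due 2030-10-18.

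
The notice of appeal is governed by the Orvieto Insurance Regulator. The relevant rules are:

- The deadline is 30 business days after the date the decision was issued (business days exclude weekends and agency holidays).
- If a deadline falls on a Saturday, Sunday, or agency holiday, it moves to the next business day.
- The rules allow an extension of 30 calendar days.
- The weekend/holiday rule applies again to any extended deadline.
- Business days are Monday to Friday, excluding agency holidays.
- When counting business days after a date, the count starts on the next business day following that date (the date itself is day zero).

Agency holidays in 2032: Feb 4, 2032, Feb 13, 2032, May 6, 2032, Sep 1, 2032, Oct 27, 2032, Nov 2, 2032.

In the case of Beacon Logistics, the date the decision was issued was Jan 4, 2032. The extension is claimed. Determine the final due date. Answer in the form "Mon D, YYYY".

30 business days after Jan 4, 2032, excluding weekends and holidays, is Feb 17, 2032.
Feb 17, 2032 (Tuesday) is already a business day.
The 30-calendar-day extension moves the deadline from Feb 17, 2032 to Mar 18, 2032.
Since Mar 18, 2032 is a Thursday and not a holiday, the date is unchanged.
So the filing is due Mar 18, 2032.

Mar 18, 2032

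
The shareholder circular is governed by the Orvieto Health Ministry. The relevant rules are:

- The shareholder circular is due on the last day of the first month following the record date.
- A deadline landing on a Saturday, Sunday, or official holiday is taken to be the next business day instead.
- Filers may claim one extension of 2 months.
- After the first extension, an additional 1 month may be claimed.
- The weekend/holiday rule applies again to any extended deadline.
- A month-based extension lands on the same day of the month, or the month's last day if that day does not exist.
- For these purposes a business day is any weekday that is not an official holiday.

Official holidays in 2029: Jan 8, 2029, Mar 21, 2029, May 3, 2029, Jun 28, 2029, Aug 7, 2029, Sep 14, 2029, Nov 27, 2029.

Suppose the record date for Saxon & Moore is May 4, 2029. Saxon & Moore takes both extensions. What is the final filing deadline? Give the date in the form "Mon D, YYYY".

1 month after May 4, 2029 is June 2029; that month ends on Jun 30, 2029.
Jun 30, 2029 is a Saturday; the next business day is Jul 2, 2029 (Monday).
Applying the 2 months extension: 2 months after Jul 2, 2029 is Sep 2, 2029.
Because Sep 2, 2029 is a Sunday, the deadline becomes Sep 3, 2029 (Monday).
Add 1 month to Sep 3, 2029: Oct 3, 2029.
Oct 3, 2029 falls on a Wednesday, which is a business day, so no adjustment is needed.
So the filing is due Oct 3, 2029.

Oct 3, 2029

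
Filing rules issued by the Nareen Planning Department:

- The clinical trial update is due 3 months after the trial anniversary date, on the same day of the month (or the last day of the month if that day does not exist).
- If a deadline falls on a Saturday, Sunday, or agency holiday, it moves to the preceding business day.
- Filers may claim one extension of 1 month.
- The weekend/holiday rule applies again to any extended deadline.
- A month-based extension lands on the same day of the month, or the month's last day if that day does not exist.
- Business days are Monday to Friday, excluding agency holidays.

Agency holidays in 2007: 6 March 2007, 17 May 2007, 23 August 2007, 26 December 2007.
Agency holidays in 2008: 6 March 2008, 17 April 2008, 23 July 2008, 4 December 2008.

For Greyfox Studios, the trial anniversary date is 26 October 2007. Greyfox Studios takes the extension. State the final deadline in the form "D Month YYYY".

25 February 2008

Moving 3 months forward from 26 October 2007 on the corresponding day gives 26 January 2008.
26 January 2008 falls on a Saturday. Rolling to the preceding business day gives 25 January 2008, a Friday.
The 1 month extension carries 25 January 2008 to 25 February 2008.
25 February 2008 is a Monday and not a listed holiday, so it stands.
Final deadline: 25 February 2008.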